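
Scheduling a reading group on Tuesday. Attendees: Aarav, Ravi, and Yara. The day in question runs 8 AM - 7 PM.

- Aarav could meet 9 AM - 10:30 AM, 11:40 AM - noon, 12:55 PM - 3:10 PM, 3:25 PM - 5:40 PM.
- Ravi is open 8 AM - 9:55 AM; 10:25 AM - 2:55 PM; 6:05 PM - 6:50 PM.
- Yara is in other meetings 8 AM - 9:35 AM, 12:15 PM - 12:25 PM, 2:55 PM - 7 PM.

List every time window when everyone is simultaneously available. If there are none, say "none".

Aarav free: 09:00-10:30, 11:40-12:00, 12:55-15:10, 15:25-17:40.
Ravi free: 08:00-09:55, 10:25-14:55, 18:05-18:50.
Yara free: 09:35-12:15, 12:25-14:55 (invert busy blocks within the working day).
Aarav ∩ Ravi: 09:00-09:55, 10:25-10:30, 11:40-12:00, 12:55-14:55.
Aarav ∩ Ravi ∩ Yara: 09:35-09:55, 10:25-10:30, 11:40-12:00, 12:55-14:55.

09:35-09:55, 10:25-10:30, 11:40-12:00, 12:55-14:55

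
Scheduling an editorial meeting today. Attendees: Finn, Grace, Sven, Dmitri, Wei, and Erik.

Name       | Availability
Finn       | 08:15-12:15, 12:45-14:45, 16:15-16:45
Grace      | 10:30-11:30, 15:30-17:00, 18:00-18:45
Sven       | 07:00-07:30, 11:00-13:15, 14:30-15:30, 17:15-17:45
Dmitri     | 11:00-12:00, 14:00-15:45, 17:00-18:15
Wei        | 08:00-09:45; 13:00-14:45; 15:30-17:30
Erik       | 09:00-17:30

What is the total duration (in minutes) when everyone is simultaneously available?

Finn ∩ Grace: 10:30-11:30, 16:15-16:45.
Finn ∩ Grace ∩ Sven: 11:00-11:30.
Finn ∩ Grace ∩ Sven ∩ Dmitri: 11:00-11:30.
Finn ∩ Grace ∩ Sven ∩ Dmitri ∩ Wei: ∅.
Finn ∩ Grace ∩ Sven ∩ Dmitri ∩ Wei ∩ Erik: ∅.
There is no time when everyone is free.
There is no common window, so the total is 0 minutes.

0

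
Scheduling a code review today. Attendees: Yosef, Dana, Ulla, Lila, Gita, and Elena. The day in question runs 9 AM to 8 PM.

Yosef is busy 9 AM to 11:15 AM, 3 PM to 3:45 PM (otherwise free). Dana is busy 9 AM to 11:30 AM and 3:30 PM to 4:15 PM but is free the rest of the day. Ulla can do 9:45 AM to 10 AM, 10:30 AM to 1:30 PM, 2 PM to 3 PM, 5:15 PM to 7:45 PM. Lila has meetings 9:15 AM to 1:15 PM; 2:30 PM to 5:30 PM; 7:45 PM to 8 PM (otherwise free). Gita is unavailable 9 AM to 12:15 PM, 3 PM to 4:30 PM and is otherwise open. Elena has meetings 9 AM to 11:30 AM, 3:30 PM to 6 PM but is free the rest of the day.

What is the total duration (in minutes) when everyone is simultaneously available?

Yosef free: 11:15-15:00, 15:45-20:00 (invert busy blocks within the working day).
Dana free: 11:30-15:30, 16:15-20:00 (invert busy blocks within the working day).
Ulla free: 09:45-10:00, 10:30-13:30, 14:00-15:00, 17:15-19:45.
Lila free: 09:00-09:15, 13:15-14:30, 17:30-19:45 (invert busy blocks within the working day).
Gita free: 12:15-15:00, 16:30-20:00 (invert busy blocks within the working day).
Elena free: 11:30-15:30, 18:00-20:00 (invert busy blocks within the working day).
Yosef ∩ Dana: 11:30-15:00, 16:15-20:00.
Yosef ∩ Dana ∩ Ulla: 11:30-13:30, 14:00-15:00, 17:15-19:45.
Yosef ∩ Dana ∩ Ulla ∩ Lila: 13:15-13:30, 14:00-14:30, 17:30-19:45.
Yosef ∩ Dana ∩ Ulla ∩ Lila ∩ Gita: 13:15-13:30, 14:00-14:30, 17:30-19:45.
Yosef ∩ Dana ∩ Ulla ∩ Lila ∩ Gita ∩ Elena: 13:15-13:30, 14:00-14:30, 18:00-19:45.
So the common availability across everyone is 13:15-13:30, 14:00-14:30, 18:00-19:45.
Summing the common windows: 15 + 30 + 105 = 150 minutes.

150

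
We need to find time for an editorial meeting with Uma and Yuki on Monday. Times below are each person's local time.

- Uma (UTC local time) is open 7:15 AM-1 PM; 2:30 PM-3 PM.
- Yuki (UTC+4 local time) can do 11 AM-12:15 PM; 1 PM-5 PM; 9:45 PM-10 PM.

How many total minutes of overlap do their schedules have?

300

Uma in UTC: 07:15-13:00, 14:30-15:00.
Yuki in UTC: 07:00-08:15, 09:00-13:00, 17:45-18:00 (subtract 4h to convert from UTC+4).
Uma ∩ Yuki: 07:15-08:15, 09:00-13:00.
So the common availability across everyone is 07:15-08:15, 09:00-13:00.
Summing the common windows: 60 + 240 = 300 minutes.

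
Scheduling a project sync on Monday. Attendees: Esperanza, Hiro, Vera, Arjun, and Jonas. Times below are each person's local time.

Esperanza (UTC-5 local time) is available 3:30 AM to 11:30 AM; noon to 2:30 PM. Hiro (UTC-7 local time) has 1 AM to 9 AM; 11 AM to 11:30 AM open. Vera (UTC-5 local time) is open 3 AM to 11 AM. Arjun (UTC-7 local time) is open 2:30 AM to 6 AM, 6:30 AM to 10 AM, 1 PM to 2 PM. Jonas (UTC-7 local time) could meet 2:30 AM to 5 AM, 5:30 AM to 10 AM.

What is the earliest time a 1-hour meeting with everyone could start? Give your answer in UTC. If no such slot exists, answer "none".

Esperanza in UTC: 08:30-16:30, 17:00-19:30 (add 5h to convert from UTC-5).
Hiro in UTC: 08:00-16:00, 18:00-18:30 (add 7h to convert from UTC-7).
Vera in UTC: 08:00-16:00 (add 5h to convert from UTC-5).
Arjun in UTC: 09:30-13:00, 13:30-17:00, 20:00-21:00 (add 7h to convert from UTC-7).
Jonas in UTC: 09:30-12:00, 12:30-17:00 (add 7h to convert from UTC-7).
Esperanza ∩ Hiro: 08:30-16:00, 18:00-18:30.
Esperanza ∩ Hiro ∩ Vera: 08:30-16:00.
Esperanza ∩ Hiro ∩ Vera ∩ Arjun: 09:30-13:00, 13:30-16:00.
Esperanza ∩ Hiro ∩ Vera ∩ Arjun ∩ Jonas: 09:30-12:00, 12:30-13:00, 13:30-16:00.
The first common window of at least 60 minutes is 09:30-12:00, so the earliest start is 09:30.

09:30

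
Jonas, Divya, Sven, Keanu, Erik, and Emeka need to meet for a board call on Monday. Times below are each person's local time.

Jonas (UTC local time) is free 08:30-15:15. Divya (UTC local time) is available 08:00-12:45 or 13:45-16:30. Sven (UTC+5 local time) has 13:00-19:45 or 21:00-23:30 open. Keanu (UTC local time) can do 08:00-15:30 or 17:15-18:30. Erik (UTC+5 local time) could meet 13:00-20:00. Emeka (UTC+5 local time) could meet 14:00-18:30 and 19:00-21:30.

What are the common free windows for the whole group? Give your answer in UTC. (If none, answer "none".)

09:00-12:45, 14:00-14:45

Jonas in UTC: 08:30-15:15.
Divya in UTC: 08:00-12:45, 13:45-16:30.
Sven in UTC: 08:00-14:45, 16:00-18:30 (subtract 5h to convert from UTC+5).
Keanu in UTC: 08:00-15:30, 17:15-18:30.
Erik in UTC: 08:00-15:00 (subtract 5h to convert from UTC+5).
Emeka in UTC: 09:00-13:30, 14:00-16:30 (subtract 5h to convert from UTC+5).
Jonas ∩ Divya: 08:30-12:45, 13:45-15:15.
Jonas ∩ Divya ∩ Sven: 08:30-12:45, 13:45-14:45.
Jonas ∩ Divya ∩ Sven ∩ Keanu: 08:30-12:45, 13:45-14:45.
Jonas ∩ Divya ∩ Sven ∩ Keanu ∩ Erik: 08:30-12:45, 13:45-14:45.
Jonas ∩ Divya ∩ Sven ∩ Keanu ∩ Erik ∩ Emeka: 09:00-12:45, 14:00-14:45.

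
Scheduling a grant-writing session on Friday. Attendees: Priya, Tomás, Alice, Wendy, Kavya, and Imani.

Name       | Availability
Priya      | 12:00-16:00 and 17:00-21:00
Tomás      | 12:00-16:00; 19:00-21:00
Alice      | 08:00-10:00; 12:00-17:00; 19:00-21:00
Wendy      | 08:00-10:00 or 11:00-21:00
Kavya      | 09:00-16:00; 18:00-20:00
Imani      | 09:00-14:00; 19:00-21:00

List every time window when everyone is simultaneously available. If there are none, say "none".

12:00-14:00, 19:00-20:00

Priya ∩ Tomás: 12:00-16:00, 19:00-21:00.
Priya ∩ Tomás ∩ Alice: 12:00-16:00, 19:00-21:00.
Priya ∩ Tomás ∩ Alice ∩ Wendy: 12:00-16:00, 19:00-21:00.
Priya ∩ Tomás ∩ Alice ∩ Wendy ∩ Kavya: 12:00-16:00, 19:00-20:00.
Priya ∩ Tomás ∩ Alice ∩ Wendy ∩ Kavya ∩ Imani: 12:00-14:00, 19:00-20:00.
So the common availability across everyone is 12:00-14:00, 19:00-20:00.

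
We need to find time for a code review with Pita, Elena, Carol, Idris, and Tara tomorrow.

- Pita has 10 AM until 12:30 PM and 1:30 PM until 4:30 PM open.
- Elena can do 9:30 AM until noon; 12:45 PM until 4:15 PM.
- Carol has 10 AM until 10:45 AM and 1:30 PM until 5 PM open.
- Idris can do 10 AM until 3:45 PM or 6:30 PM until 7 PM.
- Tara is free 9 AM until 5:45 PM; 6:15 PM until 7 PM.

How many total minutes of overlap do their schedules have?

Pita ∩ Elena: 10:00-12:00, 13:30-16:15.
Pita ∩ Elena ∩ Carol: 10:00-10:45, 13:30-16:15.
Pita ∩ Elena ∩ Carol ∩ Idris: 10:00-10:45, 13:30-15:45.
Pita ∩ Elena ∩ Carol ∩ Idris ∩ Tara: 10:00-10:45, 13:30-15:45.
Those are the intersection windows.
Summing the common windows: 45 + 135 = 180 minutes.

180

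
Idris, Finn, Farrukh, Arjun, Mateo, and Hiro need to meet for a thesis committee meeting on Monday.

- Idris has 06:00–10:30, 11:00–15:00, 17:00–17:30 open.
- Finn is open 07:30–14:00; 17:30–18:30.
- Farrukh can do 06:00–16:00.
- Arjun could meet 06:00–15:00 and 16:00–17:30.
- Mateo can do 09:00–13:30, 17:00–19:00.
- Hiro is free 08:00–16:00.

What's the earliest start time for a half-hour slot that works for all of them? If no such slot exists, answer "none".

09:00

Idris ∩ Finn: 07:30-10:30, 11:00-14:00.
Idris ∩ Finn ∩ Farrukh: 07:30-10:30, 11:00-14:00.
Idris ∩ Finn ∩ Farrukh ∩ Arjun: 07:30-10:30, 11:00-14:00.
Idris ∩ Finn ∩ Farrukh ∩ Arjun ∩ Mateo: 09:00-10:30, 11:00-13:30.
Idris ∩ Finn ∩ Farrukh ∩ Arjun ∩ Mateo ∩ Hiro: 09:00-10:30, 11:00-13:30.
The first common window of at least 30 minutes is 09:00-10:30, so the earliest start is 09:00.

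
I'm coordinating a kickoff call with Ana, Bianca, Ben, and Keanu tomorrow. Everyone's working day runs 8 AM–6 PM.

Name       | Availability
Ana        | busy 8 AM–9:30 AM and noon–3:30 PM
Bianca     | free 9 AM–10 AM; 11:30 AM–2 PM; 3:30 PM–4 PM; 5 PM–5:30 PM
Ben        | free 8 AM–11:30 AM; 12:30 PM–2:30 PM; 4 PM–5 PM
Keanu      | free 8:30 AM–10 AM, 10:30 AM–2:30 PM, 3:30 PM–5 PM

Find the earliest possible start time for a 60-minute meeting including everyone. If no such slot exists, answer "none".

Ana free: 09:30-12:00, 15:30-18:00 (invert busy blocks within the working day).
Bianca free: 09:00-10:00, 11:30-14:00, 15:30-16:00, 17:00-17:30.
Ben free: 08:00-11:30, 12:30-14:30, 16:00-17:00.
Keanu free: 08:30-10:00, 10:30-14:30, 15:30-17:00.
Ana ∩ Bianca: 09:30-10:00, 11:30-12:00, 15:30-16:00, 17:00-17:30.
Ana ∩ Bianca ∩ Ben: 09:30-10:00.
Ana ∩ Bianca ∩ Ben ∩ Keanu: 09:30-10:00.
Those are the intersection windows.
No common window is at least 60 minutes long.

none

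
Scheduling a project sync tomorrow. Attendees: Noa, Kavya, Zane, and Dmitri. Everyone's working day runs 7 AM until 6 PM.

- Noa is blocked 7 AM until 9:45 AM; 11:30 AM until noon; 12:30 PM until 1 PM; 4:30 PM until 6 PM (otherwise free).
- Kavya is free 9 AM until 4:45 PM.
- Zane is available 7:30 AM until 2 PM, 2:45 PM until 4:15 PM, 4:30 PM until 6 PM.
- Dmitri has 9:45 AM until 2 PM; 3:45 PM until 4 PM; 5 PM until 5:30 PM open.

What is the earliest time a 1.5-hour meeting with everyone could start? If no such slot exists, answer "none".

09:45

Noa free: 09:45-11:30, 12:00-12:30, 13:00-16:30 (invert busy blocks within the working day).
Kavya free: 09:00-16:45.
Zane free: 07:30-14:00, 14:45-16:15, 16:30-18:00.
Dmitri free: 09:45-14:00, 15:45-16:00, 17:00-17:30.
Noa ∩ Kavya: 09:45-11:30, 12:00-12:30, 13:00-16:30.
Noa ∩ Kavya ∩ Zane: 09:45-11:30, 12:00-12:30, 13:00-14:00, 14:45-16:15.
Noa ∩ Kavya ∩ Zane ∩ Dmitri: 09:45-11:30, 12:00-12:30, 13:00-14:00, 15:45-16:00.
Those are the intersection windows.
The first common window of at least 90 minutes is 09:45-11:30, so the earliest start is 09:45.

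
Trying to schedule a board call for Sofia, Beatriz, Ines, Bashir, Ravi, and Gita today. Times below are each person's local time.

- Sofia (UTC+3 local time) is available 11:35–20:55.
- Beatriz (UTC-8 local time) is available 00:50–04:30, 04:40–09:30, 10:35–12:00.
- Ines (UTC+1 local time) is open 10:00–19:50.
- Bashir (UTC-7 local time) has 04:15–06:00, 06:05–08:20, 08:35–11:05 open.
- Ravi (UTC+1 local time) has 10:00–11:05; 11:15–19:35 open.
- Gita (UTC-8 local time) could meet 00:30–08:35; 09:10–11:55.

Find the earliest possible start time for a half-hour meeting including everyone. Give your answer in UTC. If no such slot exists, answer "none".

Sofia in UTC: 08:35-17:55 (subtract 3h to convert from UTC+3).
Beatriz in UTC: 08:50-12:30, 12:40-17:30, 18:35-20:00 (add 8h to convert from UTC-8).
Ines in UTC: 09:00-18:50 (subtract 1h to convert from UTC+1).
Bashir in UTC: 11:15-13:00, 13:05-15:20, 15:35-18:05 (add 7h to convert from UTC-7).
Ravi in UTC: 09:00-10:05, 10:15-18:35 (subtract 1h to convert from UTC+1).
Gita in UTC: 08:30-16:35, 17:10-19:55 (add 8h to convert from UTC-8).
Sofia ∩ Beatriz: 08:50-12:30, 12:40-17:30.
Sofia ∩ Beatriz ∩ Ines: 09:00-12:30, 12:40-17:30.
Sofia ∩ Beatriz ∩ Ines ∩ Bashir: 11:15-12:30, 12:40-13:00, 13:05-15:20, 15:35-17:30.
Sofia ∩ Beatriz ∩ Ines ∩ Bashir ∩ Ravi: 11:15-12:30, 12:40-13:00, 13:05-15:20, 15:35-17:30.
Sofia ∩ Beatriz ∩ Ines ∩ Bashir ∩ Ravi ∩ Gita: 11:15-12:30, 12:40-13:00, 13:05-15:20, 15:35-16:35, 17:10-17:30.
So the common availability across everyone is 11:15-12:30, 12:40-13:00, 13:05-15:20, 15:35-16:35, 17:10-17:30.
The first common window of at least 30 minutes is 11:15-12:30, so the earliest start is 11:15.

11:15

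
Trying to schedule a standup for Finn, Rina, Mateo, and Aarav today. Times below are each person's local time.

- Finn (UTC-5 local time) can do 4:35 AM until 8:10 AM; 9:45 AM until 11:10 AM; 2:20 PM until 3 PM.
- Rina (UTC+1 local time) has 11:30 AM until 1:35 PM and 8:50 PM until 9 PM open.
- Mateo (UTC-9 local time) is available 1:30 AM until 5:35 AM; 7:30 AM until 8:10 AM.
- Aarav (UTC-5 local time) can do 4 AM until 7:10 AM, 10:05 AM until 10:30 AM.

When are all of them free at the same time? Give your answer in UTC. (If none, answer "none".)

10:30-12:10

Finn in UTC: 09:35-13:10, 14:45-16:10, 19:20-20:00 (add 5h to convert from UTC-5).
Rina in UTC: 10:30-12:35, 19:50-20:00 (subtract 1h to convert from UTC+1).
Mateo in UTC: 10:30-14:35, 16:30-17:10 (add 9h to convert from UTC-9).
Aarav in UTC: 09:00-12:10, 15:05-15:30 (add 5h to convert from UTC-5).
Finn ∩ Rina: 10:30-12:35, 19:50-20:00.
Finn ∩ Rina ∩ Mateo: 10:30-12:35.
Finn ∩ Rina ∩ Mateo ∩ Aarav: 10:30-12:10.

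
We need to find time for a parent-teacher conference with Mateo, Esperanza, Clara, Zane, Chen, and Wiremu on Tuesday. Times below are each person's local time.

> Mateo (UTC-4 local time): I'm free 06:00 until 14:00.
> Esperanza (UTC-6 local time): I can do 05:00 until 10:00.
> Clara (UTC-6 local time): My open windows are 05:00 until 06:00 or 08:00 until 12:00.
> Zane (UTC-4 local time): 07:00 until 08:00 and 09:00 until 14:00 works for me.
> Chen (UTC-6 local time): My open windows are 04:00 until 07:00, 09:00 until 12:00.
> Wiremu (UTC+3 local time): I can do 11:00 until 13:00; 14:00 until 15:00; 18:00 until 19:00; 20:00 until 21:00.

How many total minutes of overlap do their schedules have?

120

Mateo in UTC: 10:00-18:00 (add 4h to convert from UTC-4).
Esperanza in UTC: 11:00-16:00 (add 6h to convert from UTC-6).
Clara in UTC: 11:00-12:00, 14:00-18:00 (add 6h to convert from UTC-6).
Zane in UTC: 11:00-12:00, 13:00-18:00 (add 4h to convert from UTC-4).
Chen in UTC: 10:00-13:00, 15:00-18:00 (add 6h to convert from UTC-6).
Wiremu in UTC: 08:00-10:00, 11:00-12:00, 15:00-16:00, 17:00-18:00 (subtract 3h to convert from UTC+3).
Mateo ∩ Esperanza: 11:00-16:00.
Mateo ∩ Esperanza ∩ Clara: 11:00-12:00, 14:00-16:00.
Mateo ∩ Esperanza ∩ Clara ∩ Zane: 11:00-12:00, 14:00-16:00.
Mateo ∩ Esperanza ∩ Clara ∩ Zane ∩ Chen: 11:00-12:00, 15:00-16:00.
Mateo ∩ Esperanza ∩ Clara ∩ Zane ∩ Chen ∩ Wiremu: 11:00-12:00, 15:00-16:00.
Summing the common windows: 60 + 60 = 120 minutes.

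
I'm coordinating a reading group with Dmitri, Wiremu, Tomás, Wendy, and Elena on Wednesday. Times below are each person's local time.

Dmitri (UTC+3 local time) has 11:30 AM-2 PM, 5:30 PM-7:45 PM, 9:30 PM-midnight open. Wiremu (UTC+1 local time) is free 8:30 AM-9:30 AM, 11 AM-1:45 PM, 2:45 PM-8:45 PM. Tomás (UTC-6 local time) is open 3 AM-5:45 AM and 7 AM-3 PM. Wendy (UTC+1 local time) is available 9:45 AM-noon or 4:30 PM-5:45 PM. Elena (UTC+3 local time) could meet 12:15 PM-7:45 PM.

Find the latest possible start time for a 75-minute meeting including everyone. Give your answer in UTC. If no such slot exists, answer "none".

15:30

Dmitri in UTC: 08:30-11:00, 14:30-16:45, 18:30-21:00 (subtract 3h to convert from UTC+3).
Wiremu in UTC: 07:30-08:30, 10:00-12:45, 13:45-19:45 (subtract 1h to convert from UTC+1).
Tomás in UTC: 09:00-11:45, 13:00-21:00 (add 6h to convert from UTC-6).
Wendy in UTC: 08:45-11:00, 15:30-16:45 (subtract 1h to convert from UTC+1).
Elena in UTC: 09:15-16:45 (subtract 3h to convert from UTC+3).
Dmitri ∩ Wiremu: 10:00-11:00, 14:30-16:45, 18:30-19:45.
Dmitri ∩ Wiremu ∩ Tomás: 10:00-11:00, 14:30-16:45, 18:30-19:45.
Dmitri ∩ Wiremu ∩ Tomás ∩ Wendy: 10:00-11:00, 15:30-16:45.
Dmitri ∩ Wiremu ∩ Tomás ∩ Wendy ∩ Elena: 10:00-11:00, 15:30-16:45.
The last common window of at least 75 minutes is 15:30-16:45; a 75-minute meeting can start as late as 15:30 and still end by 16:45.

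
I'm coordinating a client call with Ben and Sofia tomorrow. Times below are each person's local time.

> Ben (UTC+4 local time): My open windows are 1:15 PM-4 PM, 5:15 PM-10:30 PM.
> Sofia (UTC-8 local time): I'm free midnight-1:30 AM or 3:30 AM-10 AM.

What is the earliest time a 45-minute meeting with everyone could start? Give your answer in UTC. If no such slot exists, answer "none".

Ben in UTC: 09:15-12:00, 13:15-18:30 (subtract 4h to convert from UTC+4).
Sofia in UTC: 08:00-09:30, 11:30-18:00 (add 8h to convert from UTC-8).
Ben ∩ Sofia: 09:15-09:30, 11:30-12:00, 13:15-18:00.
The first common window of at least 45 minutes is 13:15-18:00, so the earliest start is 13:15.

13:15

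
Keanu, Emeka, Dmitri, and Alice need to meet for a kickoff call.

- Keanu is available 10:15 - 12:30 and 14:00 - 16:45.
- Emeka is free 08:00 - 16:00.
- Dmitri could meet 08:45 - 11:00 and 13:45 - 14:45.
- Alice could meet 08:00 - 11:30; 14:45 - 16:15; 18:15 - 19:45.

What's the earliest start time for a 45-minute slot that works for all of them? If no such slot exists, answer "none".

10:15

Keanu ∩ Emeka: 10:15-12:30, 14:00-16:00.
Keanu ∩ Emeka ∩ Dmitri: 10:15-11:00, 14:00-14:45.
Keanu ∩ Emeka ∩ Dmitri ∩ Alice: 10:15-11:00.
The first common window of at least 45 minutes is 10:15-11:00, so the earliest start is 10:15.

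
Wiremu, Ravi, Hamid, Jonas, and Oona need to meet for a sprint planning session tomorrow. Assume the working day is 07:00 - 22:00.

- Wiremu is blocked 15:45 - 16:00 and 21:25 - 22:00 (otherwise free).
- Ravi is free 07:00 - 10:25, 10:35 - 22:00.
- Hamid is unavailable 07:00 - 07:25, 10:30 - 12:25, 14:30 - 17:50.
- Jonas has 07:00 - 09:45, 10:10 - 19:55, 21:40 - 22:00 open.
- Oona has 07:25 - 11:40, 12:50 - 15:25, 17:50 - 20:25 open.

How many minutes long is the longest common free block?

Wiremu free: 07:00-15:45, 16:00-21:25 (invert busy blocks within the working day).
Ravi free: 07:00-10:25, 10:35-22:00.
Hamid free: 07:25-10:30, 12:25-14:30, 17:50-22:00 (invert busy blocks within the working day).
Jonas free: 07:00-09:45, 10:10-19:55, 21:40-22:00.
Oona free: 07:25-11:40, 12:50-15:25, 17:50-20:25.
Wiremu ∩ Ravi: 07:00-10:25, 10:35-15:45, 16:00-21:25.
Wiremu ∩ Ravi ∩ Hamid: 07:25-10:25, 12:25-14:30, 17:50-21:25.
Wiremu ∩ Ravi ∩ Hamid ∩ Jonas: 07:25-09:45, 10:10-10:25, 12:25-14:30, 17:50-19:55.
Wiremu ∩ Ravi ∩ Hamid ∩ Jonas ∩ Oona: 07:25-09:45, 10:10-10:25, 12:50-14:30, 17:50-19:55.
Those are the intersection windows.
The longest is 07:25-09:45 at 140 minutes.

140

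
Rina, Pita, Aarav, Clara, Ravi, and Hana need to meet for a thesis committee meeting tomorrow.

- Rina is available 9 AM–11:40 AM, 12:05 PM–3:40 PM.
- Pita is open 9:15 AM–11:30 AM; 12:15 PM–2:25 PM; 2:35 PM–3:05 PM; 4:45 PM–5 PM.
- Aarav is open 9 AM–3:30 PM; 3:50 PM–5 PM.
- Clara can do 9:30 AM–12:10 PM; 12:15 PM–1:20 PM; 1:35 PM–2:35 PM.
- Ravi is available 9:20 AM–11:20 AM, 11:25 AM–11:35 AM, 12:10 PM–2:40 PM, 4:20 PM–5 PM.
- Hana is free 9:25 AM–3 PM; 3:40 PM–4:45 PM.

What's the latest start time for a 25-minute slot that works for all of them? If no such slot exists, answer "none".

Rina ∩ Pita: 09:15-11:30, 12:15-14:25, 14:35-15:05.
Rina ∩ Pita ∩ Aarav: 09:15-11:30, 12:15-14:25, 14:35-15:05.
Rina ∩ Pita ∩ Aarav ∩ Clara: 09:30-11:30, 12:15-13:20, 13:35-14:25.
Rina ∩ Pita ∩ Aarav ∩ Clara ∩ Ravi: 09:30-11:20, 11:25-11:30, 12:15-13:20, 13:35-14:25.
Rina ∩ Pita ∩ Aarav ∩ Clara ∩ Ravi ∩ Hana: 09:30-11:20, 11:25-11:30, 12:15-13:20, 13:35-14:25.
So the common availability across everyone is 09:30-11:20, 11:25-11:30, 12:15-13:20, 13:35-14:25.
The last common window of at least 25 minutes is 13:35-14:25; a 25-minute meeting can start as late as 14:00 and still end by 14:25.

14:00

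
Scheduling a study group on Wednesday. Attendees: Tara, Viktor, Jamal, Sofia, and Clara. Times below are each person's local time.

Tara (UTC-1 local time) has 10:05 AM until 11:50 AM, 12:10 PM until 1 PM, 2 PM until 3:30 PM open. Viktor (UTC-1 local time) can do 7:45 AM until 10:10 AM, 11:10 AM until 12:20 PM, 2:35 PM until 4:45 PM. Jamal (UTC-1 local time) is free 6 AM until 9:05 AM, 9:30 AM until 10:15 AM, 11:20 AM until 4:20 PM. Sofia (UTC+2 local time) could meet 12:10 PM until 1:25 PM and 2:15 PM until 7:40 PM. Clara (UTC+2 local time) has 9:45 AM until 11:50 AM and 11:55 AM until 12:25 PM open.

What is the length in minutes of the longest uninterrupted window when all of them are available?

0

Tara in UTC: 11:05-12:50, 13:10-14:00, 15:00-16:30 (add 1h to convert from UTC-1).
Viktor in UTC: 08:45-11:10, 12:10-13:20, 15:35-17:45 (add 1h to convert from UTC-1).
Jamal in UTC: 07:00-10:05, 10:30-11:15, 12:20-17:20 (add 1h to convert from UTC-1).
Sofia in UTC: 10:10-11:25, 12:15-17:40 (subtract 2h to convert from UTC+2).
Clara in UTC: 07:45-09:50, 09:55-10:25 (subtract 2h to convert from UTC+2).
Tara ∩ Viktor: 11:05-11:10, 12:10-12:50, 13:10-13:20, 15:35-16:30.
Tara ∩ Viktor ∩ Jamal: 11:05-11:10, 12:20-12:50, 13:10-13:20, 15:35-16:30.
Tara ∩ Viktor ∩ Jamal ∩ Sofia: 11:05-11:10, 12:20-12:50, 13:10-13:20, 15:35-16:30.
Tara ∩ Viktor ∩ Jamal ∩ Sofia ∩ Clara: ∅.
There is no time when everyone is free.
No common window exists, so the longest block is 0 minutes.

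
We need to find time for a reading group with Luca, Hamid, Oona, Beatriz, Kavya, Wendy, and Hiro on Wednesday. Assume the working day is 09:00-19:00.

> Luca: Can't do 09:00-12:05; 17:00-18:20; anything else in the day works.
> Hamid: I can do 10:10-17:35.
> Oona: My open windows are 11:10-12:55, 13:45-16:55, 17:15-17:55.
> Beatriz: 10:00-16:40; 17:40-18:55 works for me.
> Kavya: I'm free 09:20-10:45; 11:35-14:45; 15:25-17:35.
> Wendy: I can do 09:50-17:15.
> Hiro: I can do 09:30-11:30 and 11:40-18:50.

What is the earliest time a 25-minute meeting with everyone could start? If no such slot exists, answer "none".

12:05

Luca free: 12:05-17:00, 18:20-19:00 (invert busy blocks within the working day).
Hamid free: 10:10-17:35.
Oona free: 11:10-12:55, 13:45-16:55, 17:15-17:55.
Beatriz free: 10:00-16:40, 17:40-18:55.
Kavya free: 09:20-10:45, 11:35-14:45, 15:25-17:35.
Wendy free: 09:50-17:15.
Hiro free: 09:30-11:30, 11:40-18:50.
Luca ∩ Hamid: 12:05-17:00.
Luca ∩ Hamid ∩ Oona: 12:05-12:55, 13:45-16:55.
Luca ∩ Hamid ∩ Oona ∩ Beatriz: 12:05-12:55, 13:45-16:40.
Luca ∩ Hamid ∩ Oona ∩ Beatriz ∩ Kavya: 12:05-12:55, 13:45-14:45, 15:25-16:40.
Luca ∩ Hamid ∩ Oona ∩ Beatriz ∩ Kavya ∩ Wendy: 12:05-12:55, 13:45-14:45, 15:25-16:40.
Luca ∩ Hamid ∩ Oona ∩ Beatriz ∩ Kavya ∩ Wendy ∩ Hiro: 12:05-12:55, 13:45-14:45, 15:25-16:40.
The first common window of at least 25 minutes is 12:05-12:55, so the earliest start is 12:05.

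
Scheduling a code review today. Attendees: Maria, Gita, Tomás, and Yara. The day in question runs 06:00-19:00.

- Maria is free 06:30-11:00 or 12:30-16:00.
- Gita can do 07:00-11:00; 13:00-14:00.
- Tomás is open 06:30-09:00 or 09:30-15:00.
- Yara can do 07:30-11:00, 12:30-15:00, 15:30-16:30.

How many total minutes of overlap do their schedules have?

Maria ∩ Gita: 07:00-11:00, 13:00-14:00.
Maria ∩ Gita ∩ Tomás: 07:00-09:00, 09:30-11:00, 13:00-14:00.
Maria ∩ Gita ∩ Tomás ∩ Yara: 07:30-09:00, 09:30-11:00, 13:00-14:00.
Summing the common windows: 90 + 90 + 60 = 240 minutes.

240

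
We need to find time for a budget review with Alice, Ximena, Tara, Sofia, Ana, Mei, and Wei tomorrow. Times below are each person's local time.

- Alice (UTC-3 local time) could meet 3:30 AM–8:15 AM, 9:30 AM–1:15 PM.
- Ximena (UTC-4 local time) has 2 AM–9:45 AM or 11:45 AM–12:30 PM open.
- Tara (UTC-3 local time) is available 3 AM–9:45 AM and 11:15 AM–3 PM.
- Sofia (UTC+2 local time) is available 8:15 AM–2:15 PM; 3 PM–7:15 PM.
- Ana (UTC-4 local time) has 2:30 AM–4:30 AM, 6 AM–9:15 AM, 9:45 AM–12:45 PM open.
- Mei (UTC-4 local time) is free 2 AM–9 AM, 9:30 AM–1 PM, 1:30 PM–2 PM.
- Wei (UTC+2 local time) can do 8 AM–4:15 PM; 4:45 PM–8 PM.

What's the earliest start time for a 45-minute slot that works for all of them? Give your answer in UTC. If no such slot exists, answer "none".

Alice in UTC: 06:30-11:15, 12:30-16:15 (add 3h to convert from UTC-3).
Ximena in UTC: 06:00-13:45, 15:45-16:30 (add 4h to convert from UTC-4).
Tara in UTC: 06:00-12:45, 14:15-18:00 (add 3h to convert from UTC-3).
Sofia in UTC: 06:15-12:15, 13:00-17:15 (subtract 2h to convert from UTC+2).
Ana in UTC: 06:30-08:30, 10:00-13:15, 13:45-16:45 (add 4h to convert from UTC-4).
Mei in UTC: 06:00-13:00, 13:30-17:00, 17:30-18:00 (add 4h to convert from UTC-4).
Wei in UTC: 06:00-14:15, 14:45-18:00 (subtract 2h to convert from UTC+2).
Alice ∩ Ximena: 06:30-11:15, 12:30-13:45, 15:45-16:15.
Alice ∩ Ximena ∩ Tara: 06:30-11:15, 12:30-12:45, 15:45-16:15.
Alice ∩ Ximena ∩ Tara ∩ Sofia: 06:30-11:15, 15:45-16:15.
Alice ∩ Ximena ∩ Tara ∩ Sofia ∩ Ana: 06:30-08:30, 10:00-11:15, 15:45-16:15.
Alice ∩ Ximena ∩ Tara ∩ Sofia ∩ Ana ∩ Mei: 06:30-08:30, 10:00-11:15, 15:45-16:15.
Alice ∩ Ximena ∩ Tara ∩ Sofia ∩ Ana ∩ Mei ∩ Wei: 06:30-08:30, 10:00-11:15, 15:45-16:15.
The first common window of at least 45 minutes is 06:30-08:30, so the earliest start is 06:30.

06:30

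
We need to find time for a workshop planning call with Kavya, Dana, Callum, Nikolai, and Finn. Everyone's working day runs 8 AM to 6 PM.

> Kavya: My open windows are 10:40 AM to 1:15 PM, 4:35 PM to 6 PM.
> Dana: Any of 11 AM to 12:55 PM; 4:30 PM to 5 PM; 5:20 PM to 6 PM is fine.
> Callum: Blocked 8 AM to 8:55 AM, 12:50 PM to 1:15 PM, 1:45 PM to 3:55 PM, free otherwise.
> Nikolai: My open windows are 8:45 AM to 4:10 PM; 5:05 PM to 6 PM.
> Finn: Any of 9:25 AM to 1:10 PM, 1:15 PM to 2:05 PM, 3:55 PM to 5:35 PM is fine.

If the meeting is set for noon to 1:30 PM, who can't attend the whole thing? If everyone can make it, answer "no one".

Kavya free: 10:40-13:15, 16:35-18:00.
Dana free: 11:00-12:55, 16:30-17:00, 17:20-18:00.
Callum free: 08:55-12:50, 13:15-13:45, 15:55-18:00 (invert busy blocks within the working day).
Nikolai free: 08:45-16:10, 17:05-18:00.
Finn free: 09:25-13:10, 13:15-14:05, 15:55-17:35.
Kavya: not fully free for 12:00-13:30. Dana: not fully free for 12:00-13:30. Callum: not fully free for 12:00-13:30. Nikolai: free for 12:00-13:30. Finn: not fully free for 12:00-13:30.

Callum, Dana, Finn, Kavya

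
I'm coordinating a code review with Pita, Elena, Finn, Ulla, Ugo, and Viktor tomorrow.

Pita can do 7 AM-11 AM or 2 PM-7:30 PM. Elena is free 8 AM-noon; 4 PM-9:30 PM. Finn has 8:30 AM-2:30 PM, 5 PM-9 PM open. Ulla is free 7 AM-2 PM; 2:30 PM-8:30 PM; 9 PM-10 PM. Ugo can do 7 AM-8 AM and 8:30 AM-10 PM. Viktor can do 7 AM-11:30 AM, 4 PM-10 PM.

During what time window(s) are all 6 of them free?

08:30-11:00, 17:00-19:30

Pita ∩ Elena: 08:00-11:00, 16:00-19:30.
Pita ∩ Elena ∩ Finn: 08:30-11:00, 17:00-19:30.
Pita ∩ Elena ∩ Finn ∩ Ulla: 08:30-11:00, 17:00-19:30.
Pita ∩ Elena ∩ Finn ∩ Ulla ∩ Ugo: 08:30-11:00, 17:00-19:30.
Pita ∩ Elena ∩ Finn ∩ Ulla ∩ Ugo ∩ Viktor: 08:30-11:00, 17:00-19:30.
Those are the intersection windows.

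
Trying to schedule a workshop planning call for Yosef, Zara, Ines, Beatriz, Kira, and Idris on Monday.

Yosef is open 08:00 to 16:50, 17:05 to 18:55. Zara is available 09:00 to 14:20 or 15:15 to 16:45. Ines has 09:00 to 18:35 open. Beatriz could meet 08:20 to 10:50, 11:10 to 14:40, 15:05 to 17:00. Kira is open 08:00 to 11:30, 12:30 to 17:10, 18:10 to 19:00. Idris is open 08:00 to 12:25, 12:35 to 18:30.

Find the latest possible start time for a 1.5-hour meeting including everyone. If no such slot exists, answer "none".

15:15

Yosef ∩ Zara: 09:00-14:20, 15:15-16:45.
Yosef ∩ Zara ∩ Ines: 09:00-14:20, 15:15-16:45.
Yosef ∩ Zara ∩ Ines ∩ Beatriz: 09:00-10:50, 11:10-14:20, 15:15-16:45.
Yosef ∩ Zara ∩ Ines ∩ Beatriz ∩ Kira: 09:00-10:50, 11:10-11:30, 12:30-14:20, 15:15-16:45.
Yosef ∩ Zara ∩ Ines ∩ Beatriz ∩ Kira ∩ Idris: 09:00-10:50, 11:10-11:30, 12:35-14:20, 15:15-16:45.
The last common window of at least 90 minutes is 15:15-16:45; a 90-minute meeting can start as late as 15:15 and still end by 16:45.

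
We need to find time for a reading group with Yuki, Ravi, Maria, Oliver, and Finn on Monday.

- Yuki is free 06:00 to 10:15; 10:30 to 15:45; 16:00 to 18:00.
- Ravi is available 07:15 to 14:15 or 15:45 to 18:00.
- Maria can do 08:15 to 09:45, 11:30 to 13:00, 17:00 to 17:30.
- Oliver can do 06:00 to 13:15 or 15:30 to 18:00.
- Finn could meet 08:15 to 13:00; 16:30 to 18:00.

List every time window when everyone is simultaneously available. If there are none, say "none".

08:15-09:45, 11:30-13:00, 17:00-17:30

Yuki ∩ Ravi: 07:15-10:15, 10:30-14:15, 16:00-18:00.
Yuki ∩ Ravi ∩ Maria: 08:15-09:45, 11:30-13:00, 17:00-17:30.
Yuki ∩ Ravi ∩ Maria ∩ Oliver: 08:15-09:45, 11:30-13:00, 17:00-17:30.
Yuki ∩ Ravi ∩ Maria ∩ Oliver ∩ Finn: 08:15-09:45, 11:30-13:00, 17:00-17:30.
Those are the intersection windows.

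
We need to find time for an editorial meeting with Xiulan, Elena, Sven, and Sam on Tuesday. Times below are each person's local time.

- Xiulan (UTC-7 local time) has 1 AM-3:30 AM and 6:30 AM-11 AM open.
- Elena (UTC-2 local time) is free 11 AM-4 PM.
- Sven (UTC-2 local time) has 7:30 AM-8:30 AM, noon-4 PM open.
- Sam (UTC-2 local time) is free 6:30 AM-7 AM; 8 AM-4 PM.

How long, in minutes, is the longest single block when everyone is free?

Xiulan in UTC: 08:00-10:30, 13:30-18:00 (add 7h to convert from UTC-7).
Elena in UTC: 13:00-18:00 (add 2h to convert from UTC-2).
Sven in UTC: 09:30-10:30, 14:00-18:00 (add 2h to convert from UTC-2).
Sam in UTC: 08:30-09:00, 10:00-18:00 (add 2h to convert from UTC-2).
Xiulan ∩ Elena: 13:30-18:00.
Xiulan ∩ Elena ∩ Sven: 14:00-18:00.
Xiulan ∩ Elena ∩ Sven ∩ Sam: 14:00-18:00.
So the common availability across everyone is 14:00-18:00.
The longest is 14:00-18:00 at 240 minutes.

240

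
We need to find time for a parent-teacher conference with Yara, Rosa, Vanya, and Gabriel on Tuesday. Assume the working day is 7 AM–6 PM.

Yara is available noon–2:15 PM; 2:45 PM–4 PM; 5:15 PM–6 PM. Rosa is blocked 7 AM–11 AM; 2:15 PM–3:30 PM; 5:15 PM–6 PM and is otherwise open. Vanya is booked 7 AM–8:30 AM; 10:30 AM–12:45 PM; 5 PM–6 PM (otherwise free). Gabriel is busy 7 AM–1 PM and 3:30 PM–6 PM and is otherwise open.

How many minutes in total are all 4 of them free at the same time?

75

Yara free: 12:00-14:15, 14:45-16:00, 17:15-18:00.
Rosa free: 11:00-14:15, 15:30-17:15 (invert busy blocks within the working day).
Vanya free: 08:30-10:30, 12:45-17:00 (invert busy blocks within the working day).
Gabriel free: 13:00-15:30 (invert busy blocks within the working day).
Yara ∩ Rosa: 12:00-14:15, 15:30-16:00.
Yara ∩ Rosa ∩ Vanya: 12:45-14:15, 15:30-16:00.
Yara ∩ Rosa ∩ Vanya ∩ Gabriel: 13:00-14:15.
Those are the intersection windows.
That's a single block of 75 minutes.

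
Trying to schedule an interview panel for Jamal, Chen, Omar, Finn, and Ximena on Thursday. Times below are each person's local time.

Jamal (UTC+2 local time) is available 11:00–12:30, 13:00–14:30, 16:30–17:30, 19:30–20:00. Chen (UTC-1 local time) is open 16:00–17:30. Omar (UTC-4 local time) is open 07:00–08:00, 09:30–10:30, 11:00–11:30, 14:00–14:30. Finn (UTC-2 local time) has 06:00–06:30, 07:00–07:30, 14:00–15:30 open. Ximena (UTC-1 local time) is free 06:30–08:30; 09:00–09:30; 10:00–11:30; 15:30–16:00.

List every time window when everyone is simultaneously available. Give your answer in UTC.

Jamal in UTC: 09:00-10:30, 11:00-12:30, 14:30-15:30, 17:30-18:00 (subtract 2h to convert from UTC+2).
Chen in UTC: 17:00-18:30 (add 1h to convert from UTC-1).
Omar in UTC: 11:00-12:00, 13:30-14:30, 15:00-15:30, 18:00-18:30 (add 4h to convert from UTC-4).
Finn in UTC: 08:00-08:30, 09:00-09:30, 16:00-17:30 (add 2h to convert from UTC-2).
Ximena in UTC: 07:30-09:30, 10:00-10:30, 11:00-12:30, 16:30-17:00 (add 1h to convert from UTC-1).
Jamal ∩ Chen: 17:30-18:00.
Jamal ∩ Chen ∩ Omar: ∅.
Jamal ∩ Chen ∩ Omar ∩ Finn: ∅.
Jamal ∩ Chen ∩ Omar ∩ Finn ∩ Ximena: ∅.
There is no time when everyone is free.

none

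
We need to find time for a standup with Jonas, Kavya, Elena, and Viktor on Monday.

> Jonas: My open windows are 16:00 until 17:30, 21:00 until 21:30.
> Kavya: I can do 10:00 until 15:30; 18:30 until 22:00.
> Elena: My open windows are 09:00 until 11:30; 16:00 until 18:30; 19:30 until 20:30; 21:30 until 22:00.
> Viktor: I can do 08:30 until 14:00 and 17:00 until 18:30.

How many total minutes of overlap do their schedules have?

0

Jonas ∩ Kavya: 21:00-21:30.
Jonas ∩ Kavya ∩ Elena: ∅.
Jonas ∩ Kavya ∩ Elena ∩ Viktor: ∅.
There is no time when everyone is free.
There is no common window, so the total is 0 minutes.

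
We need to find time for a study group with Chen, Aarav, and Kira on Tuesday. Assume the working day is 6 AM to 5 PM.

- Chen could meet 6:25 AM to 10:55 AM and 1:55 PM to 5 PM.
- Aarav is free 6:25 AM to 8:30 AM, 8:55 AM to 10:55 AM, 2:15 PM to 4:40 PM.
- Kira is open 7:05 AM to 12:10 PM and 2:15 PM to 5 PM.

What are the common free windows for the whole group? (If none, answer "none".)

07:05-08:30, 08:55-10:55, 14:15-16:40

Chen ∩ Aarav: 06:25-08:30, 08:55-10:55, 14:15-16:40.
Chen ∩ Aarav ∩ Kira: 07:05-08:30, 08:55-10:55, 14:15-16:40.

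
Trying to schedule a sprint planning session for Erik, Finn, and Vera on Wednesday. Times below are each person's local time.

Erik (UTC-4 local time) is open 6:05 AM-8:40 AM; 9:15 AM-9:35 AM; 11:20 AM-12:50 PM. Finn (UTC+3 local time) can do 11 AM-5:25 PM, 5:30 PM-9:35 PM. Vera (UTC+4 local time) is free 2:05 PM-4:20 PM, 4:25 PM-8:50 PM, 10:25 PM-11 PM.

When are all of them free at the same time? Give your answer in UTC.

10:05-12:20, 12:25-12:40, 13:15-13:35, 15:20-16:50

Erik in UTC: 10:05-12:40, 13:15-13:35, 15:20-16:50 (add 4h to convert from UTC-4).
Finn in UTC: 08:00-14:25, 14:30-18:35 (subtract 3h to convert from UTC+3).
Vera in UTC: 10:05-12:20, 12:25-16:50, 18:25-19:00 (subtract 4h to convert from UTC+4).
Erik ∩ Finn: 10:05-12:40, 13:15-13:35, 15:20-16:50.
Erik ∩ Finn ∩ Vera: 10:05-12:20, 12:25-12:40, 13:15-13:35, 15:20-16:50.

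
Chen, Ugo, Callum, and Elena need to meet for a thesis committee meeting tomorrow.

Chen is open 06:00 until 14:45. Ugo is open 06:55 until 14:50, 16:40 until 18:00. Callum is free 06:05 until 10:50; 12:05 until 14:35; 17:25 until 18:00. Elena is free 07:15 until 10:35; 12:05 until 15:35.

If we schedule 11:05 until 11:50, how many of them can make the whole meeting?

2

Chen and Ugo can make the full 11:05-11:50 slot — that's 2.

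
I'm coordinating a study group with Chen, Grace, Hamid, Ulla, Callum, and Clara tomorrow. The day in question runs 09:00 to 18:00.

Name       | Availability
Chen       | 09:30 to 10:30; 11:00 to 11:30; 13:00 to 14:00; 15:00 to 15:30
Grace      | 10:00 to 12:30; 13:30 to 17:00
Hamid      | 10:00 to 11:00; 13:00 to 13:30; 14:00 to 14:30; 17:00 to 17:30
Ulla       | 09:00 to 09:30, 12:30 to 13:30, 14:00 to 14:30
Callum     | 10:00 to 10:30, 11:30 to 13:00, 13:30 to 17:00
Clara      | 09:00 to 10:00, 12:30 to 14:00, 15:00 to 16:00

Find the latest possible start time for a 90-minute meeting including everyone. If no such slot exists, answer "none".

none

Chen ∩ Grace: 10:00-10:30, 11:00-11:30, 13:30-14:00, 15:00-15:30.
Chen ∩ Grace ∩ Hamid: 10:00-10:30.
Chen ∩ Grace ∩ Hamid ∩ Ulla: ∅.
Chen ∩ Grace ∩ Hamid ∩ Ulla ∩ Callum: ∅.
Chen ∩ Grace ∩ Hamid ∩ Ulla ∩ Callum ∩ Clara: ∅.
There is no time when everyone is free.
No common window is at least 90 minutes long.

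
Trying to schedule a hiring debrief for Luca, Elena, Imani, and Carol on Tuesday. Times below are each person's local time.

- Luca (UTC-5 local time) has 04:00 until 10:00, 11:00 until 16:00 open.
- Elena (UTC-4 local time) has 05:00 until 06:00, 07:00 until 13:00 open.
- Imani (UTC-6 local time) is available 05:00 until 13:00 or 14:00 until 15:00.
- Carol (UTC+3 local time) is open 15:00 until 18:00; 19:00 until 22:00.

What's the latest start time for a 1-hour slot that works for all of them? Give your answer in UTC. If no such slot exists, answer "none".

16:00

Luca in UTC: 09:00-15:00, 16:00-21:00 (add 5h to convert from UTC-5).
Elena in UTC: 09:00-10:00, 11:00-17:00 (add 4h to convert from UTC-4).
Imani in UTC: 11:00-19:00, 20:00-21:00 (add 6h to convert from UTC-6).
Carol in UTC: 12:00-15:00, 16:00-19:00 (subtract 3h to convert from UTC+3).
Luca ∩ Elena: 09:00-10:00, 11:00-15:00, 16:00-17:00.
Luca ∩ Elena ∩ Imani: 11:00-15:00, 16:00-17:00.
Luca ∩ Elena ∩ Imani ∩ Carol: 12:00-15:00, 16:00-17:00.
The last common window of at least 60 minutes is 16:00-17:00; a 60-minute meeting can start as late as 16:00 and still end by 17:00.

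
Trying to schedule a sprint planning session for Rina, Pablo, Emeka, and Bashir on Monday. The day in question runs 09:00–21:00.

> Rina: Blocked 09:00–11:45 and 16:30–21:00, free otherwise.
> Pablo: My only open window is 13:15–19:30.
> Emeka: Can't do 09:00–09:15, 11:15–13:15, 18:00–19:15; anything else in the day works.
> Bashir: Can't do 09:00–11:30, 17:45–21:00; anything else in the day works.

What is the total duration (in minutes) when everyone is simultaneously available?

Rina free: 11:45-16:30 (invert busy blocks within the working day).
Pablo free: 13:15-19:30.
Emeka free: 09:15-11:15, 13:15-18:00, 19:15-21:00 (invert busy blocks within the working day).
Bashir free: 11:30-17:45 (invert busy blocks within the working day).
Rina ∩ Pablo: 13:15-16:30.
Rina ∩ Pablo ∩ Emeka: 13:15-16:30.
Rina ∩ Pablo ∩ Emeka ∩ Bashir: 13:15-16:30.
That's a single block of 195 minutes.

195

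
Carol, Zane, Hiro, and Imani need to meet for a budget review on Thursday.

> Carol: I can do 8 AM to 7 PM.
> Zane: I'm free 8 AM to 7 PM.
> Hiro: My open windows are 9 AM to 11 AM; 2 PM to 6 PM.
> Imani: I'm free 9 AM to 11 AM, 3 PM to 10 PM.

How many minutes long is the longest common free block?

180

Carol ∩ Zane: 08:00-19:00.
Carol ∩ Zane ∩ Hiro: 09:00-11:00, 14:00-18:00.
Carol ∩ Zane ∩ Hiro ∩ Imani: 09:00-11:00, 15:00-18:00.
The longest is 15:00-18:00 at 180 minutes.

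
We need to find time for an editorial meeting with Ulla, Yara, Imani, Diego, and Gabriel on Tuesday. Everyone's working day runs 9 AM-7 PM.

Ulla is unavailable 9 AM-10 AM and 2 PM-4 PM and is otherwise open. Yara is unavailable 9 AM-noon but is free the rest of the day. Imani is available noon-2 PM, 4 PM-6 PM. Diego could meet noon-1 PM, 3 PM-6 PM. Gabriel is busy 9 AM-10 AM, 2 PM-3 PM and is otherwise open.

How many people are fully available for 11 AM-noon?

Ulla free: 10:00-14:00, 16:00-19:00 (invert busy blocks within the working day).
Yara free: 12:00-19:00 (invert busy blocks within the working day).
Imani free: 12:00-14:00, 16:00-18:00.
Diego free: 12:00-13:00, 15:00-18:00.
Gabriel free: 10:00-14:00, 15:00-19:00 (invert busy blocks within the working day).
Ulla and Gabriel can make the full 11:00-12:00 slot — that's 2.

2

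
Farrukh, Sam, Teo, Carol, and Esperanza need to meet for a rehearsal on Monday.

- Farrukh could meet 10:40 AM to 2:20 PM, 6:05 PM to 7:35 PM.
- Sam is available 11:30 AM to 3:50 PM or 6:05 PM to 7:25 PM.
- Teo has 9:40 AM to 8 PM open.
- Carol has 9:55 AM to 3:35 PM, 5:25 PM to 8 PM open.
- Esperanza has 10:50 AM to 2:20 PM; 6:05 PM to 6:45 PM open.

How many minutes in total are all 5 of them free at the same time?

Farrukh ∩ Sam: 11:30-14:20, 18:05-19:25.
Farrukh ∩ Sam ∩ Teo: 11:30-14:20, 18:05-19:25.
Farrukh ∩ Sam ∩ Teo ∩ Carol: 11:30-14:20, 18:05-19:25.
Farrukh ∩ Sam ∩ Teo ∩ Carol ∩ Esperanza: 11:30-14:20, 18:05-18:45.
Those are the intersection windows.
Summing the common windows: 170 + 40 = 210 minutes.

210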